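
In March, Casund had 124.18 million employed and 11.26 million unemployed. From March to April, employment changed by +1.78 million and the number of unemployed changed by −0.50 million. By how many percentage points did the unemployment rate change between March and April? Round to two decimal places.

The unemployment rate changed by −0.44 percentage points.

March: labor force = 124.18 + 11.26 = 135.44; u = 11.26/135.44 = 8.31%.
April: labor force = 125.96 + 10.76 = 136.72; u = 10.76/136.72 = 7.87%.
Change = 7.87% − 8.31% = −0.44 pp.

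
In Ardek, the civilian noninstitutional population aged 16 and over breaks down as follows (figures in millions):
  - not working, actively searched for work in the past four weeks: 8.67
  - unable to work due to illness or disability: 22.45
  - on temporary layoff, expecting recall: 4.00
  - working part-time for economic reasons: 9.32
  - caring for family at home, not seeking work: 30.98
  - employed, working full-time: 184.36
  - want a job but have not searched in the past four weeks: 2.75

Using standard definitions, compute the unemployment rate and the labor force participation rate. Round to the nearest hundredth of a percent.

Employed = 9.32 + 184.36 = 193.68 million (anyone who worked, including part-time for economic reasons, counts as employed).
Unemployed = 8.67 + 4.00 = 12.67 million (jobless and actively searching, or on temporary layoff).
Labor force = 193.68 + 12.67 = 206.35 million.
Not in labor force = 22.45 + 30.98 + 2.75 = 56.18 million (those not working and not actively searching are outside the labor force — including those who want a job but have given up searching).
Civilian working-age population = 206.35 + 56.18 = 262.53 million.
Unemployment rate = 12.67 / 206.35 = 6.14%.
Labor force participation rate = 206.35 / 262.53 = 78.60%.

Unemployment rate ≈ 6.14%; labor force participation rate ≈ 78.60%.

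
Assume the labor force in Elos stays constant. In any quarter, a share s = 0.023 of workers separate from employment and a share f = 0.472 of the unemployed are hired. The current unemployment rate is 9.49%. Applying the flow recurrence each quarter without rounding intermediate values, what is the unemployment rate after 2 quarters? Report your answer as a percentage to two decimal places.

Unemployment rate after two quarters ≈ 5.88%.

With a fixed labor force, u_{t+1} = u_t + s·(1−u_t) − f·u_t = u_t·(1−s−f) + s.
Here 1−s−f = 0.505 and s = 0.023.
u_1 = 0.094900 × 0.505 + 0.023 = 0.070925.
u_2 = 0.070925 × 0.505 + 0.023 = 0.058817.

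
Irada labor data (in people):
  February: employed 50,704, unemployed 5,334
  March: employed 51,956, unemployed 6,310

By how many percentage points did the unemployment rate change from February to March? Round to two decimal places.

February: labor force = 50,704 + 5,334 = 56,038; u = 5,334/56,038 = 9.52%.
March: labor force = 51,956 + 6,310 = 58,266; u = 6,310/58,266 = 10.83%.
Change = 10.83% − 9.52% = +1.31 pp.

The unemployment rate changed by +1.31 percentage points.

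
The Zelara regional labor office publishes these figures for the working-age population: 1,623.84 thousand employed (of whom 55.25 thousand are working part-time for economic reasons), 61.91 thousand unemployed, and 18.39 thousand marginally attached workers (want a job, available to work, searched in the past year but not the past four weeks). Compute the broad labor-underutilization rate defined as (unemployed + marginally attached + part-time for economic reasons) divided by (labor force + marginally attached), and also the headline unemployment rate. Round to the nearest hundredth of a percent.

Labor force = 1,623.84 + 61.91 = 1,685.75 thousand.
Numerator = 61.91 + 18.39 + 55.25 = 135.55 thousand.
Denominator = 1,685.75 + 18.39 = 1,704.14 thousand.
Broad rate = 135.55 / 1,704.14 = 7.95%.
Headline unemployment rate = 61.91 / 1,685.75 = 3.67%.

Broad underutilization rate ≈ 7.95%; headline unemployment rate ≈ 3.67%.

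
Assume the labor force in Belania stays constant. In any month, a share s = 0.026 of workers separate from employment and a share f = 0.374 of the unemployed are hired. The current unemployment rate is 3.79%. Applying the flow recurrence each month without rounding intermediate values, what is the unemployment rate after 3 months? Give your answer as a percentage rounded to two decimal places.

With a fixed labor force, u_{t+1} = u_t + s·(1−u_t) − f·u_t = u_t·(1−s−f) + s.
Here 1−s−f = 0.600 and s = 0.026.
u_1 = 0.037900 × 0.600 + 0.026 = 0.048740.
u_2 = 0.048740 × 0.600 + 0.026 = 0.055244.
u_3 = 0.055244 × 0.600 + 0.026 = 0.059146.

Unemployment rate after three months ≈ 5.91%.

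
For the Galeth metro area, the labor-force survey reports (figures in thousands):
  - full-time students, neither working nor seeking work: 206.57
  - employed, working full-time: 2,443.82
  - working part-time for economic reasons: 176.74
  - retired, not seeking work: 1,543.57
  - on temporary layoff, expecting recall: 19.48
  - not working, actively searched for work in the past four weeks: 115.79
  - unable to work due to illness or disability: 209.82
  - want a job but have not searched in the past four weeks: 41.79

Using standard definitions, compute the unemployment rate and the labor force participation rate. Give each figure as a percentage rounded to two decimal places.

Employed = 2,443.82 + 176.74 = 2,620.56 thousand (anyone who worked, including part-time for economic reasons, counts as employed).
Unemployed = 19.48 + 115.79 = 135.27 thousand (jobless and actively searching, or on temporary layoff).
Labor force = 2,620.56 + 135.27 = 2,755.83 thousand.
Not in labor force = 206.57 + 1,543.57 + 209.82 + 41.79 = 2,001.75 thousand (those not working and not actively searching are outside the labor force — including those who want a job but have given up searching).
Civilian working-age population = 2,755.83 + 2,001.75 = 4,757.58 thousand.
Unemployment rate = 135.27 / 2,755.83 = 4.91%.
Labor force participation rate = 2,755.83 / 4,757.58 = 57.93%.

Unemployment rate ≈ 4.91%; labor force participation rate ≈ 57.93%.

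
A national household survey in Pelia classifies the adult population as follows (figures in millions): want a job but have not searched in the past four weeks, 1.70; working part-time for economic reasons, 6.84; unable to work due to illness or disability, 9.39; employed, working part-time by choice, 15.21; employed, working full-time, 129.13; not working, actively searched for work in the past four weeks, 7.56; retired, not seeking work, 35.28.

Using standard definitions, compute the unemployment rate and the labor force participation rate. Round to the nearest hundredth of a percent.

Unemployment rate ≈ 4.76%; labor force participation rate ≈ 77.39%.

Employed = 6.84 + 15.21 + 129.13 = 151.18 million (anyone who worked, including part-time for economic reasons, counts as employed).
Unemployed = 7.56 million.
Labor force = 151.18 + 7.56 = 158.74 million.
Not in labor force = 1.70 + 9.39 + 35.28 = 46.37 million (those not working and not actively searching are outside the labor force — including those who want a job but have given up searching).
Civilian working-age population = 158.74 + 46.37 = 205.11 million.
Unemployment rate = 7.56 / 158.74 = 4.76%.
Labor force participation rate = 158.74 / 205.11 = 77.39%.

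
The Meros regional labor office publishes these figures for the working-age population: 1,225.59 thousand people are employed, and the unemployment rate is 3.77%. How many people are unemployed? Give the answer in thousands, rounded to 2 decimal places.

About 48.01 thousand are unemployed.

Let U be the number unemployed. The labor force is E + U, and U/(E+U) = 0.0377.
So U = 0.0377 × 1,225.59 / (1 − 0.0377) = 46.2047 / 0.9623 ≈ 48.01 thousand.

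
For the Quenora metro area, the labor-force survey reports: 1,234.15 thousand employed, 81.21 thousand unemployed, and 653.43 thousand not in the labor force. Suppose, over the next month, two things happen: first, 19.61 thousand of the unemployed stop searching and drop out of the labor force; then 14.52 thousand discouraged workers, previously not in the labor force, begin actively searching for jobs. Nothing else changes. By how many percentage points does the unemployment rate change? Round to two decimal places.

Initially, labor force = 1,234.15 + 81.21 = 1,315.36 thousand, so u = 81.21/1,315.36 = 6.17%.
After the first change, unemployed and labor force both fall by 19.61 → E = 1,234.15, U = 61.60, labor force = 1,295.75 thousand.
After the second change, unemployed and labor force both rise by 14.52 → E = 1,234.15, U = 76.12, labor force = 1,310.27 thousand.
New unemployment rate = 76.12 / 1,310.27 = 5.81%.
Change = 5.81% − 6.17% = −0.36 percentage points.

The unemployment rate changes by −0.36 percentage points.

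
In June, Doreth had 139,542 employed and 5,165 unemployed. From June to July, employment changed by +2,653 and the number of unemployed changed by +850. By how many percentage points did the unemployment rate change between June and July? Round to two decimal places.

June: labor force = 139,542 + 5,165 = 144,707; u = 5,165/144,707 = 3.57%.
July: labor force = 142,195 + 6,015 = 148,210; u = 6,015/148,210 = 4.06%.
Change = 4.06% − 3.57% = +0.49 pp.

The unemployment rate changed by +0.49 percentage points.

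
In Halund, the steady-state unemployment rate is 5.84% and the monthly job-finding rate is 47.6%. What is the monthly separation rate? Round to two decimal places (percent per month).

From u* = s/(s+f): s = u·f/(1−u).
s = 0.0584 × 47.6 / (1 − 0.0584) = 2.7798 / 0.9416 ≈ 2.95% per month.

Separation rate ≈ 2.95% per month.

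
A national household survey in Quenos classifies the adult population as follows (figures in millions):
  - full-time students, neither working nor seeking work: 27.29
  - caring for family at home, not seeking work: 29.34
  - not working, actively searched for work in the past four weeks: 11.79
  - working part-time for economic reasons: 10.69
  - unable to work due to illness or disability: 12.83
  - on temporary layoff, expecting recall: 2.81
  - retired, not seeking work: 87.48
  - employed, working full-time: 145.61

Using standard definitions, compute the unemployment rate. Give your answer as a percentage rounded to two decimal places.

Unemployment rate ≈ 8.54%.

Employed = 10.69 + 145.61 = 156.30 million (anyone who worked, including part-time for economic reasons, counts as employed).
Unemployed = 11.79 + 2.81 = 14.60 million (jobless and actively searching, or on temporary layoff).
Labor force = 156.30 + 14.60 = 170.90 million.
Unemployment rate = 14.60 / 170.90 = 8.54%.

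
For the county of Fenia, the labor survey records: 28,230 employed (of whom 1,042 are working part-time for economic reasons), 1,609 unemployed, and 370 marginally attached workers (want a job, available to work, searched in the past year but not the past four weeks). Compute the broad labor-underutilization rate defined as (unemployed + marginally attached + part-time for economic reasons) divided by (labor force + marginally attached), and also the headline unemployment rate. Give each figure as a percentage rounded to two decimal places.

Labor force = 28,230 + 1,609 = 29,839.
Numerator = 1,609 + 370 + 1,042 = 3,021.
Denominator = 29,839 + 370 = 30,209.
Broad rate = 3,021 / 30,209 = 10.00%.
Headline unemployment rate = 1,609 / 29,839 = 5.39%.

Broad underutilization rate ≈ 10.00%; headline unemployment rate ≈ 5.39%.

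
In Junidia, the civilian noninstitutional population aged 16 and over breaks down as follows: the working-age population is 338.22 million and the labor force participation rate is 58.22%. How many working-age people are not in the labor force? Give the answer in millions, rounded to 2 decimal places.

About 141.31 million are not in the labor force.

Share not in the labor force = 1 − 0.5822 = 0.4178.
Not in labor force = 0.4178 × 338.22 ≈ 141.31 million.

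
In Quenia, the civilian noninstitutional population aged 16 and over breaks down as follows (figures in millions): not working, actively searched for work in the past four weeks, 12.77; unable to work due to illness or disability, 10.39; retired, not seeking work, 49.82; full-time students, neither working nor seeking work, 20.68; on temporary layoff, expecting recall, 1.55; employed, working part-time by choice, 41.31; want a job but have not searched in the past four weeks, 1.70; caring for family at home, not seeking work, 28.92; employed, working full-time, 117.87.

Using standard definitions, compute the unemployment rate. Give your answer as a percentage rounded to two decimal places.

Unemployment rate ≈ 8.25%.

Employed = 41.31 + 117.87 = 159.18 million.
Unemployed = 12.77 + 1.55 = 14.32 million (jobless and actively searching, or on temporary layoff).
Labor force = 159.18 + 14.32 = 173.50 million.
Unemployment rate = 14.32 / 173.50 = 8.25%.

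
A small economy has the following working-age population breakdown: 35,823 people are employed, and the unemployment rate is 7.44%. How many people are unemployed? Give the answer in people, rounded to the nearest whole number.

Let U be the number unemployed. The labor force is E + U, and U/(E+U) = 0.0744.
So U = 0.0744 × 35,823 / (1 − 0.0744) = 2665.23 / 0.9256 ≈ 2,879.

About 2,879 are unemployed.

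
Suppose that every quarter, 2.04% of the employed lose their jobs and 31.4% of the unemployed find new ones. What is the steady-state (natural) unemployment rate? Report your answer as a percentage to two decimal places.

Steady-state unemployment rate ≈ 6.10%.

At steady state the flows balance: s·E = f·U, so U/(E+U) = s/(s+f).
u* = 2.04 / (2.04 + 31.4) = 2.04 / 33.44 = 6.10%.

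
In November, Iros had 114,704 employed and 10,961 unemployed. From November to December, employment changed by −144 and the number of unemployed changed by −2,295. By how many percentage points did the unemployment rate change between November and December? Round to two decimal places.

The unemployment rate changed by −1.69 percentage points.

November: labor force = 114,704 + 10,961 = 125,665; u = 10,961/125,665 = 8.72%.
December: labor force = 114,560 + 8,666 = 123,226; u = 8,666/123,226 = 7.03%.
Change = 7.03% − 8.72% = −1.69 pp.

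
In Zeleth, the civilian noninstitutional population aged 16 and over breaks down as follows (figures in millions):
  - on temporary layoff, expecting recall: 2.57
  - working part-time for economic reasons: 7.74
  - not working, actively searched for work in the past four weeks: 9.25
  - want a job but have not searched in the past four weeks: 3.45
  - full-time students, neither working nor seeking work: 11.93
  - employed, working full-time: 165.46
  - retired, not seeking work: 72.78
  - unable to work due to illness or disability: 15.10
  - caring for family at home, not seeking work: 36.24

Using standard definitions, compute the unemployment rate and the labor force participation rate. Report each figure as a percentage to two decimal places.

Employed = 7.74 + 165.46 = 173.20 million (anyone who worked, including part-time for economic reasons, counts as employed).
Unemployed = 2.57 + 9.25 = 11.82 million (jobless and actively searching, or on temporary layoff).
Labor force = 173.20 + 11.82 = 185.02 million.
Not in labor force = 3.45 + 11.93 + 72.78 + 15.10 + 36.24 = 139.50 million (those not working and not actively searching are outside the labor force — including those who want a job but have given up searching).
Civilian working-age population = 185.02 + 139.50 = 324.52 million.
Unemployment rate = 11.82 / 185.02 = 6.39%.
Labor force participation rate = 185.02 / 324.52 = 57.01%.

Unemployment rate ≈ 6.39%; labor force participation rate ≈ 57.01%.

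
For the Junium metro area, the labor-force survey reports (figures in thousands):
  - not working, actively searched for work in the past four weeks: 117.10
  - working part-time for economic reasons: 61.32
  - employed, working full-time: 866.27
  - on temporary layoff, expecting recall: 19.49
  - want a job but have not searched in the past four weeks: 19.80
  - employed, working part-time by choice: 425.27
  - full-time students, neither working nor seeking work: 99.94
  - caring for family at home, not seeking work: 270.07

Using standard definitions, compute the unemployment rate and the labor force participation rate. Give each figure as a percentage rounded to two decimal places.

Employed = 61.32 + 866.27 + 425.27 = 1,352.86 thousand (anyone who worked, including part-time for economic reasons, counts as employed).
Unemployed = 117.10 + 19.49 = 136.59 thousand (jobless and actively searching, or on temporary layoff).
Labor force = 1,352.86 + 136.59 = 1,489.45 thousand.
Not in labor force = 19.80 + 99.94 + 270.07 = 389.81 thousand (those not working and not actively searching are outside the labor force — including those who want a job but have given up searching).
Civilian working-age population = 1,489.45 + 389.81 = 1,879.26 thousand.
Unemployment rate = 136.59 / 1,489.45 = 9.17%.
Labor force participation rate = 1,489.45 / 1,879.26 = 79.26%.

Unemployment rate ≈ 9.17%; labor force participation rate ≈ 79.26%.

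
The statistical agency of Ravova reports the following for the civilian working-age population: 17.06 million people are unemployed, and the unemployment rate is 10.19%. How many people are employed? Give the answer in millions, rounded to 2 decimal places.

About 150.36 million are employed.

Labor force = U / u = 17.06 / 0.1019 ≈ 167.42 million.
Employed = labor force − unemployed = 167.42 − 17.06 = 150.36 million.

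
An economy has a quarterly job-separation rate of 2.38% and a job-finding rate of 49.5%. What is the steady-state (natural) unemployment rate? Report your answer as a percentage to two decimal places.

Steady-state unemployment rate ≈ 4.59%.

At steady state the flows balance: s·E = f·U, so U/(E+U) = s/(s+f).
u* = 2.38 / (2.38 + 49.5) = 2.38 / 51.88 = 4.59%.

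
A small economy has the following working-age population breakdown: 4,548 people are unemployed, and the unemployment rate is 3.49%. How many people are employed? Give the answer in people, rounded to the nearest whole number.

Labor force = U / u = 4,548 / 0.0349 ≈ 130,315.
Employed = labor force − unemployed = 130,315 − 4,548 = 125,767.

About 125,767 are employed.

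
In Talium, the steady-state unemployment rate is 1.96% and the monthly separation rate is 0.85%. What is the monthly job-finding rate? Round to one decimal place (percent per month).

From u* = s/(s+f): f = s·(1−u)/u.
f = 0.85 × (1 − 0.0196) / 0.0196 = 0.8333 / 0.0196 ≈ 42.5% per month.

Job-finding rate ≈ 42.5% per month.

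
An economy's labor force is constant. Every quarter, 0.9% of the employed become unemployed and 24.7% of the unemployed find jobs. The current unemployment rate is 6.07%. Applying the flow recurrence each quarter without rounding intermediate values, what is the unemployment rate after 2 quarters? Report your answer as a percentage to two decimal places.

With a fixed labor force, u_{t+1} = u_t + s·(1−u_t) − f·u_t = u_t·(1−s−f) + s.
Here 1−s−f = 0.744 and s = 0.009.
u_1 = 0.060700 × 0.744 + 0.009 = 0.054161.
u_2 = 0.054161 × 0.744 + 0.009 = 0.049296.

Unemployment rate after two quarters ≈ 4.93%.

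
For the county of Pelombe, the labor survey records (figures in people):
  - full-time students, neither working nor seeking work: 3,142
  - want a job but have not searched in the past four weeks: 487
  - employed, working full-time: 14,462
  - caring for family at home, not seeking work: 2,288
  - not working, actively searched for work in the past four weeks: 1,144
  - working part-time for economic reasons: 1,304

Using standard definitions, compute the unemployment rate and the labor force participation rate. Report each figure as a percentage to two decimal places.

Unemployment rate ≈ 6.77%; labor force participation rate ≈ 74.08%.

Employed = 14,462 + 1,304 = 15,766 (anyone who worked, including part-time for economic reasons, counts as employed).
Unemployed = 1,144.
Labor force = 15,766 + 1,144 = 16,910.
Not in labor force = 3,142 + 487 + 2,288 = 5,917 (those not working and not actively searching are outside the labor force — including those who want a job but have given up searching).
Civilian working-age population = 16,910 + 5,917 = 22,827.
Unemployment rate = 1,144 / 16,910 = 6.77%.
Labor force participation rate = 16,910 / 22,827 = 74.08%.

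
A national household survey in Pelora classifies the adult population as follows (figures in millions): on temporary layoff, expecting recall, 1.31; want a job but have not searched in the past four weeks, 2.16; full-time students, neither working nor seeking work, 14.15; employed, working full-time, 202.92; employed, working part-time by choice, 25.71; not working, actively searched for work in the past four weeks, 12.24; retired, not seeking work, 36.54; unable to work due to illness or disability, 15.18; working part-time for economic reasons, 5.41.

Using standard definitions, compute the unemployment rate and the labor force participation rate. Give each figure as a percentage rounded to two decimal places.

Employed = 202.92 + 25.71 + 5.41 = 234.04 million (anyone who worked, including part-time for economic reasons, counts as employed).
Unemployed = 1.31 + 12.24 = 13.55 million (jobless and actively searching, or on temporary layoff).
Labor force = 234.04 + 13.55 = 247.59 million.
Not in labor force = 2.16 + 14.15 + 36.54 + 15.18 = 68.03 million (those not working and not actively searching are outside the labor force — including those who want a job but have given up searching).
Civilian working-age population = 247.59 + 68.03 = 315.62 million.
Unemployment rate = 13.55 / 247.59 = 5.47%.
Labor force participation rate = 247.59 / 315.62 = 78.45%.

Unemployment rate ≈ 5.47%; labor force participation rate ≈ 78.45%.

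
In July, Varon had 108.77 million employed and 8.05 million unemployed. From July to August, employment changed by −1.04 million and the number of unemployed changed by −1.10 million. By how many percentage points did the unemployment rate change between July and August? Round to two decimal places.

The unemployment rate changed by −0.83 percentage points.

July: labor force = 108.77 + 8.05 = 116.82; u = 8.05/116.82 = 6.89%.
August: labor force = 107.73 + 6.95 = 114.68; u = 6.95/114.68 = 6.06%.
Change = 6.06% − 6.89% = −0.83 pp.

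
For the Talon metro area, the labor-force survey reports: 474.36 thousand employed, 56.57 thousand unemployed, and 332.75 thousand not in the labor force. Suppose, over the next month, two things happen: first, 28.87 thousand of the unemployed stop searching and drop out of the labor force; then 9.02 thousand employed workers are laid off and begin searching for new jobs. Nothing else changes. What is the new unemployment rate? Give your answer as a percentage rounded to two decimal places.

New unemployment rate ≈ 7.31%.

Initially, labor force = 474.36 + 56.57 = 530.93 thousand, so u = 56.57/530.93 = 10.65%.
After the first change, unemployed and labor force both fall by 28.87 → E = 474.36, U = 27.70, labor force = 502.06 thousand.
After the second change, employed falls and unemployed rises by 9.02; labor force unchanged → E = 465.34, U = 36.72, labor force = 502.06 thousand.
New unemployment rate = 36.72 / 502.06 = 7.31%.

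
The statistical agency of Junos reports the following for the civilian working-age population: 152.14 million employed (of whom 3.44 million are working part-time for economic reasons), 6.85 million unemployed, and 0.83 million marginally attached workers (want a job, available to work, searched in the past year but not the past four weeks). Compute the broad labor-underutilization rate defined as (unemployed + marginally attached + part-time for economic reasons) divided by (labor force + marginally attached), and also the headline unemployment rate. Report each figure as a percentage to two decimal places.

Broad underutilization rate ≈ 6.96%; headline unemployment rate ≈ 4.31%.

Labor force = 152.14 + 6.85 = 158.99 million.
Numerator = 6.85 + 0.83 + 3.44 = 11.12 million.
Denominator = 158.99 + 0.83 = 159.82 million.
Broad rate = 11.12 / 159.82 = 6.96%.
Headline unemployment rate = 6.85 / 158.99 = 4.31%.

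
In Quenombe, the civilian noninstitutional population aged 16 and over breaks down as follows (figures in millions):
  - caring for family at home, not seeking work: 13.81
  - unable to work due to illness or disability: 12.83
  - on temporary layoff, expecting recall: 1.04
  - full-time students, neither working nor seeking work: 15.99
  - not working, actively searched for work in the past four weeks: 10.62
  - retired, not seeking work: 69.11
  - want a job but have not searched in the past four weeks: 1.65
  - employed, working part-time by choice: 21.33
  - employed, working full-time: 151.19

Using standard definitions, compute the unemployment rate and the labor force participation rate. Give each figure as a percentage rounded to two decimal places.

Unemployment rate ≈ 6.33%; labor force participation rate ≈ 61.89%.

Employed = 21.33 + 151.19 = 172.52 million.
Unemployed = 1.04 + 10.62 = 11.66 million (jobless and actively searching, or on temporary layoff).
Labor force = 172.52 + 11.66 = 184.18 million.
Not in labor force = 13.81 + 12.83 + 15.99 + 69.11 + 1.65 = 113.39 million (those not working and not actively searching are outside the labor force — including those who want a job but have given up searching).
Civilian working-age population = 184.18 + 113.39 = 297.57 million.
Unemployment rate = 11.66 / 184.18 = 6.33%.
Labor force participation rate = 184.18 / 297.57 = 61.89%.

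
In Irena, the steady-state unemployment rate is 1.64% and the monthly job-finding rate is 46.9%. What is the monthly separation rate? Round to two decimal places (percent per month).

Separation rate ≈ 0.78% per month.

From u* = s/(s+f): s = u·f/(1−u).
s = 0.0164 × 46.9 / (1 − 0.0164) = 0.7692 / 0.9836 ≈ 0.78% per month.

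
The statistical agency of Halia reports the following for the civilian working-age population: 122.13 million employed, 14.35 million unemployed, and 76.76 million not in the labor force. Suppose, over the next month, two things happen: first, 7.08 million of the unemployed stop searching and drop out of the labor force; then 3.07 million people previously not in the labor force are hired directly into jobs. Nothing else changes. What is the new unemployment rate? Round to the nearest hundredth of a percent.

Initially, labor force = 122.13 + 14.35 = 136.48 million, so u = 14.35/136.48 = 10.51%.
After the first change, unemployed and labor force both fall by 7.08 → E = 122.13, U = 7.27, labor force = 129.40 million.
After the second change, employed and labor force both rise by 3.07; unemployed unchanged → E = 125.20, U = 7.27, labor force = 132.47 million.
New unemployment rate = 7.27 / 132.47 = 5.49%.

New unemployment rate ≈ 5.49%.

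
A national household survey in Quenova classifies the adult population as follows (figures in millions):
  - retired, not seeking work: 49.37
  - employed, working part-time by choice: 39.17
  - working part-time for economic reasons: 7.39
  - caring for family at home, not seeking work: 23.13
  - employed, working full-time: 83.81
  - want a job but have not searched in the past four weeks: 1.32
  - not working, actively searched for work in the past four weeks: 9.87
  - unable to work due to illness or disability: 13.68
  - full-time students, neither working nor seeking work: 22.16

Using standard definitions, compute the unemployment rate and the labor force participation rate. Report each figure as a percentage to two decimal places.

Unemployment rate ≈ 7.04%; labor force participation rate ≈ 56.12%.

Employed = 39.17 + 7.39 + 83.81 = 130.37 million (anyone who worked, including part-time for economic reasons, counts as employed).
Unemployed = 9.87 million.
Labor force = 130.37 + 9.87 = 140.24 million.
Not in labor force = 49.37 + 23.13 + 1.32 + 13.68 + 22.16 = 109.66 million (those not working and not actively searching are outside the labor force — including those who want a job but have given up searching).
Civilian working-age population = 140.24 + 109.66 = 249.90 million.
Unemployment rate = 9.87 / 140.24 = 7.04%.
Labor force participation rate = 140.24 / 249.90 = 56.12%.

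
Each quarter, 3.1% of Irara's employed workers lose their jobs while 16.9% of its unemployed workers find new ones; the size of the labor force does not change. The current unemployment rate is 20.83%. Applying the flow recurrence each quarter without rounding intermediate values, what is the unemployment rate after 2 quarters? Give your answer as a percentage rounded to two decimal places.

Unemployment rate after two quarters ≈ 18.91%.

With a fixed labor force, u_{t+1} = u_t + s·(1−u_t) − f·u_t = u_t·(1−s−f) + s.
Here 1−s−f = 0.800 and s = 0.031.
u_1 = 0.208300 × 0.800 + 0.031 = 0.197640.
u_2 = 0.197640 × 0.800 + 0.031 = 0.189112.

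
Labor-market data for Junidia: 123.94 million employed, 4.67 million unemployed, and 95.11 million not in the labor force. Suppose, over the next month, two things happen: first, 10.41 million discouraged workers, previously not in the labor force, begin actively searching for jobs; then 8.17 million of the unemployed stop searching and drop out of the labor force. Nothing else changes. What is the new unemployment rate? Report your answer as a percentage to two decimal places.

Initially, labor force = 123.94 + 4.67 = 128.61 million, so u = 4.67/128.61 = 3.63%.
After the first change, unemployed and labor force both rise by 10.41 → E = 123.94, U = 15.08, labor force = 139.02 million.
After the second change, unemployed and labor force both fall by 8.17 → E = 123.94, U = 6.91, labor force = 130.85 million.
New unemployment rate = 6.91 / 130.85 = 5.28%.

New unemployment rate ≈ 5.28%.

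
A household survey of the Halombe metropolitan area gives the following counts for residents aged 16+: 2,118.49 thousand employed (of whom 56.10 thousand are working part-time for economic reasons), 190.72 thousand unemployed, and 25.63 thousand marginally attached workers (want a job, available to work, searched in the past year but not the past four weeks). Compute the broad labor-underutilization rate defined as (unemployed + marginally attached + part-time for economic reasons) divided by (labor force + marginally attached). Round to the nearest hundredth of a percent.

Broad underutilization rate ≈ 11.67%.

Labor force = 2,118.49 + 190.72 = 2,309.21 thousand.
Numerator = 190.72 + 25.63 + 56.10 = 272.45 thousand.
Denominator = 2,309.21 + 25.63 = 2,334.84 thousand.
Broad rate = 272.45 / 2,334.84 = 11.67%.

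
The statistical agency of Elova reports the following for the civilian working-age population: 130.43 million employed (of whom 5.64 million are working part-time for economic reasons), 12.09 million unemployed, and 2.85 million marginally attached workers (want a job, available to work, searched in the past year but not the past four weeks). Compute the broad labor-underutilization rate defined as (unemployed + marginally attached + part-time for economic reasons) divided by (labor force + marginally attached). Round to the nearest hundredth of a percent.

Broad underutilization rate ≈ 14.16%.

Labor force = 130.43 + 12.09 = 142.52 million.
Numerator = 12.09 + 2.85 + 5.64 = 20.58 million.
Denominator = 142.52 + 2.85 = 145.37 million.
Broad rate = 20.58 / 145.37 = 14.16%.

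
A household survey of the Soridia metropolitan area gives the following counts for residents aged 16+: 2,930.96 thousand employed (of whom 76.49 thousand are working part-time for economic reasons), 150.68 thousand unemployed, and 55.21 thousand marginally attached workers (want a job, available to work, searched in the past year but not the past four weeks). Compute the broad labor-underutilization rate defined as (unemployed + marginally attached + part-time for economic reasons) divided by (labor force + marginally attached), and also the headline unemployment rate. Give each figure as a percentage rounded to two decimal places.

Broad underutilization rate ≈ 9.00%; headline unemployment rate ≈ 4.89%.

Labor force = 2,930.96 + 150.68 = 3,081.64 thousand.
Numerator = 150.68 + 55.21 + 76.49 = 282.38 thousand.
Denominator = 3,081.64 + 55.21 = 3,136.85 thousand.
Broad rate = 282.38 / 3,136.85 = 9.00%.
Headline unemployment rate = 150.68 / 3,081.64 = 4.89%.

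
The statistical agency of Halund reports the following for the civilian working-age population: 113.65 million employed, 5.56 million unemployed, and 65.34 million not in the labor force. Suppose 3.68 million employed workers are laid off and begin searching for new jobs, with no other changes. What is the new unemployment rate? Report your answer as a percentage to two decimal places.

New unemployment rate ≈ 7.75%.

Initially, labor force = 113.65 + 5.56 = 119.21 million, so u = 5.56/119.21 = 4.66%.
After the change, employed falls and unemployed rises by 3.68; labor force unchanged → E = 109.97, U = 9.24, labor force = 119.21 million.
New unemployment rate = 9.24 / 119.21 = 7.75%.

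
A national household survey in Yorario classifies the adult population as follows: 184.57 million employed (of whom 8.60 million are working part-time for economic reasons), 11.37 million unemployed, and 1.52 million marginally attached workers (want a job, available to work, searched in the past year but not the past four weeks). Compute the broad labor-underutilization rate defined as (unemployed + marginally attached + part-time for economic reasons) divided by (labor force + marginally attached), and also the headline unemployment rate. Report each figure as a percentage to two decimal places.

Labor force = 184.57 + 11.37 = 195.94 million.
Numerator = 11.37 + 1.52 + 8.60 = 21.49 million.
Denominator = 195.94 + 1.52 = 197.46 million.
Broad rate = 21.49 / 197.46 = 10.88%.
Headline unemployment rate = 11.37 / 195.94 = 5.80%.

Broad underutilization rate ≈ 10.88%; headline unemployment rate ≈ 5.80%.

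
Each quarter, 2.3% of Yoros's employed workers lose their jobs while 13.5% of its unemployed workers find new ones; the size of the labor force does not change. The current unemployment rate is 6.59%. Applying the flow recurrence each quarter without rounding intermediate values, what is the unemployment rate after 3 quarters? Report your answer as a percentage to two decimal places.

With a fixed labor force, u_{t+1} = u_t + s·(1−u_t) − f·u_t = u_t·(1−s−f) + s.
Here 1−s−f = 0.842 and s = 0.023.
u_1 = 0.065900 × 0.842 + 0.023 = 0.078488.
u_2 = 0.078488 × 0.842 + 0.023 = 0.089087.
u_3 = 0.089087 × 0.842 + 0.023 = 0.098011.

Unemployment rate after three quarters ≈ 9.80%.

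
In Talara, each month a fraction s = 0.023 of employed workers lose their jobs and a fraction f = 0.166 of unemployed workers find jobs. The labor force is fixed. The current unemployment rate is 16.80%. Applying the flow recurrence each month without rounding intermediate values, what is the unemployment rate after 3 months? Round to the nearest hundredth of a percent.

Unemployment rate after three months ≈ 14.64%.

With a fixed labor force, u_{t+1} = u_t + s·(1−u_t) − f·u_t = u_t·(1−s−f) + s.
Here 1−s−f = 0.811 and s = 0.023.
u_1 = 0.168000 × 0.811 + 0.023 = 0.159248.
u_2 = 0.159248 × 0.811 + 0.023 = 0.152150.
u_3 = 0.152150 × 0.811 + 0.023 = 0.146394.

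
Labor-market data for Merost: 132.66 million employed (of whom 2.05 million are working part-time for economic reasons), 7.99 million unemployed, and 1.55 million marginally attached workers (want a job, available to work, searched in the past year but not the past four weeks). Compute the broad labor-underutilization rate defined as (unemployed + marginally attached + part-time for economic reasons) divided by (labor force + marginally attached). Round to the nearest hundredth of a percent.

Labor force = 132.66 + 7.99 = 140.65 million.
Numerator = 7.99 + 1.55 + 2.05 = 11.59 million.
Denominator = 140.65 + 1.55 = 142.20 million.
Broad rate = 11.59 / 142.20 = 8.15%.

Broad underutilization rate ≈ 8.15%.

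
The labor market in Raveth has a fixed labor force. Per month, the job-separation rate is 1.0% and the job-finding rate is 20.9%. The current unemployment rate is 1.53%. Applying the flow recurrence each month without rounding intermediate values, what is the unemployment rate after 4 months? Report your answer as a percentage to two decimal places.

With a fixed labor force, u_{t+1} = u_t + s·(1−u_t) − f·u_t = u_t·(1−s−f) + s.
Here 1−s−f = 0.781 and s = 0.010.
u_1 = 0.015300 × 0.781 + 0.010 = 0.021949.
u_2 = 0.021949 × 0.781 + 0.010 = 0.027142.
u_3 = 0.027142 × 0.781 + 0.010 = 0.031198.
u_4 = 0.031198 × 0.781 + 0.010 = 0.034366.

Unemployment rate after four months ≈ 3.44%.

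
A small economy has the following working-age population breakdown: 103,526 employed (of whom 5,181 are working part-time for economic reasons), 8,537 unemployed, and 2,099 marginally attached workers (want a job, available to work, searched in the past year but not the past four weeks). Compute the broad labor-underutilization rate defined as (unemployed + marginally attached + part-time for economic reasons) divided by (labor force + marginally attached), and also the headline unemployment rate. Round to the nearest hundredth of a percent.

Broad underutilization rate ≈ 13.85%; headline unemployment rate ≈ 7.62%.

Labor force = 103,526 + 8,537 = 112,063.
Numerator = 8,537 + 2,099 + 5,181 = 15,817.
Denominator = 112,063 + 2,099 = 114,162.
Broad rate = 15,817 / 114,162 = 13.85%.
Headline unemployment rate = 8,537 / 112,063 = 7.62%.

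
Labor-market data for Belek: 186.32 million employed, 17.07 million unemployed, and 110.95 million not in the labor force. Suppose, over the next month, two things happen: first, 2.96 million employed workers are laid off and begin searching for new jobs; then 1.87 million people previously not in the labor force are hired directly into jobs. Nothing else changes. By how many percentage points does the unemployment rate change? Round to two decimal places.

The unemployment rate changes by +1.37 percentage points.

Initially, labor force = 186.32 + 17.07 = 203.39 million, so u = 17.07/203.39 = 8.39%.
After the first change, employed falls and unemployed rises by 2.96; labor force unchanged → E = 183.36, U = 20.03, labor force = 203.39 million.
After the second change, employed and labor force both rise by 1.87; unemployed unchanged → E = 185.23, U = 20.03, labor force = 205.26 million.
New unemployment rate = 20.03 / 205.26 = 9.76%.
Change = 9.76% − 8.39% = +1.37 percentage points.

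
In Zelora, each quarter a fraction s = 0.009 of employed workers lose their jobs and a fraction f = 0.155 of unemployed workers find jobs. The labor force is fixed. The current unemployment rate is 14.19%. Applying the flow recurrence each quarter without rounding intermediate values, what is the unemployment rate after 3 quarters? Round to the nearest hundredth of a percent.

Unemployment rate after three quarters ≈ 10.57%.

With a fixed labor force, u_{t+1} = u_t + s·(1−u_t) − f·u_t = u_t·(1−s−f) + s.
Here 1−s−f = 0.836 and s = 0.009.
u_1 = 0.141900 × 0.836 + 0.009 = 0.127628.
u_2 = 0.127628 × 0.836 + 0.009 = 0.115697.
u_3 = 0.115697 × 0.836 + 0.009 = 0.105723.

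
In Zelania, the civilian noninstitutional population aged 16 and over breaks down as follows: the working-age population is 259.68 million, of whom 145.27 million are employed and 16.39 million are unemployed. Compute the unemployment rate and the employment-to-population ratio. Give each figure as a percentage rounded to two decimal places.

Labor force = employed + unemployed = 145.27 + 16.39 = 161.66 million.
Unemployment rate = 16.39 / 161.66 = 10.14%.
Employment-population ratio = 145.27 / 259.68 = 55.94%.

Unemployment rate ≈ 10.14%; employment-population ratio ≈ 55.94%.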